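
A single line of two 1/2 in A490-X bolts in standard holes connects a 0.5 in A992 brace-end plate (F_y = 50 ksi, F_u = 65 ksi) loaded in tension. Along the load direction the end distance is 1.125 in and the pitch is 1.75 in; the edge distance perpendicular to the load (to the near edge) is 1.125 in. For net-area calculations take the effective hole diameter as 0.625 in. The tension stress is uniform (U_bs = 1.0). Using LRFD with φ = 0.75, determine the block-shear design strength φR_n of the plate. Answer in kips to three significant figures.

Shear plane L_v = 1.125 + 1·1.75 = 2.875 in; A_gv = 2.875 × 0.5 = 1.438 in².
A_nv = (2.875 − 1.5·0.625) × 0.5 = 0.9688 in².
A_nt = (1.125 − 0.5·0.625) × 0.5 = 0.4062 in².
0.6 F_u A_nv = 37.78 kips; 0.6 F_y A_gv = 43.12 kips → shear rupture governs the shear term.
R_n = 37.78 + 1.0 × 65 × 0.4062 = 64.19 kips.
Design strength φR_n = 0.75 × 64.19 = 48.1 kips.

48.1 kips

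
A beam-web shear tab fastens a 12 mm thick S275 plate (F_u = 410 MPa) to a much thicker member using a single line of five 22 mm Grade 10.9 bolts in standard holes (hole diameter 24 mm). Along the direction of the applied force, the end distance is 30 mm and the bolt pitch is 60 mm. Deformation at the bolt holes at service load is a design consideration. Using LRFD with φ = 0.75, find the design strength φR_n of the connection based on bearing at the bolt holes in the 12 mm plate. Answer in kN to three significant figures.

Per bolt r_n = 1.2 l_c t F_u ≤ 2.4 d t F_u; upper limit = 2.4 × 22 × 12 × 410 / 1000 = 259.8 kN.
Edge bolt: l_c = 30 − 24/2 = 18 mm → 1.2 × 18 × 12 × 410 / 1000 = 106.3 → r_n = 106.3 kN.
Interior bolts: l_c = 60 − 24 = 36 mm → 1.2 × 36 × 12 × 410 / 1000 = 212.5 → r_n = 212.5 kN.
R_n = 1 × 106.3 + 4 × 212.5 = 956.4 kN.
Design strength φR_n = 0.75 × 956.4 = 717 kN.

717 kN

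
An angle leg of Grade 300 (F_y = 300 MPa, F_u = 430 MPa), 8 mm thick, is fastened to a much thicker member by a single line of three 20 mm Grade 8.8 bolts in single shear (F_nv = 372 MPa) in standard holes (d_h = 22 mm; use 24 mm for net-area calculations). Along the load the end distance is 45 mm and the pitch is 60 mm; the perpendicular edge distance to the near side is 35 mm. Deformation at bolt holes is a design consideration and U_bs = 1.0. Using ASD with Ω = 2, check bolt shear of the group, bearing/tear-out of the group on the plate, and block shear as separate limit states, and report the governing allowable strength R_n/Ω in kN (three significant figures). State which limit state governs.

148 kN (block shear governs)

Bolt shear: A_b = π·20²/4 = 314.2 mm²; R_n = 372 × 314.2 × 3 × 1 / 1000 = 350.6 kN → 350.6 / 2 = 175 kN.
Bearing: edge l_c = 34, r_n = 140.4 kN; interior l_c = 38, r_n = 156.9 kN; R_n = 140.4 + 2·156.9 = 454.1 kN → 227 kN.
Block shear: A_gv = 1320, A_nv = 840, A_nt = 184 mm²; R_n = min(0.6F_uA_nv, 0.6F_yA_gv) + U_bs·F_u·A_nt = 295.8 kN → 148 kN.
Block shear governs: 148 kN.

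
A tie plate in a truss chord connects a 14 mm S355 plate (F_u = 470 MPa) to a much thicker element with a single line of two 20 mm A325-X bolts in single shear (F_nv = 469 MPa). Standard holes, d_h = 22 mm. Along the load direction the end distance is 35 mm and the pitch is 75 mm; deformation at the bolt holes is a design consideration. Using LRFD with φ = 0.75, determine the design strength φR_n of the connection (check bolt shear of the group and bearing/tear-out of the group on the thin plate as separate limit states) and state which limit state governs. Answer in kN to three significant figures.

221 kN (bolt shear governs)

Bolt shear: A_b = π·20²/4 = 314.2 mm²; R_n = 469 × 314.2 × 2 × 1 / 1000 = 294.7 kN → 0.75 × 294.7 = 221 kN.
Bearing (1.2 l_c t F_u ≤ 2.4 d t F_u): upper limit = 2.4·20·14·470 / 1000 = 315.8 kN.
  Edge l_c = 35 − 22/2 = 24 → r_n = 189.5 kN; interior l_c = 75 − 22 = 53 → r_n = 315.8 kN.
  R_n,bearing = 1·189.5 + 1·315.8 = 505.3 kN → 0.75 × 505.3 = 379 kN.
Bolt shear governs: 221 kN.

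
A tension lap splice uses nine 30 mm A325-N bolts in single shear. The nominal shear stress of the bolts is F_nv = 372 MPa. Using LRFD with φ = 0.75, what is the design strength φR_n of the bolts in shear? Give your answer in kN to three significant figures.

A_b = π × 30² / 4 = 706.9 mm².
R_n = F_nv · A_b · n · n_s = 372 × 706.9 × 9 × 1 / 1000 = 2367 kN.
Design strength φR_n = 0.75 × 2367 = 1770 kN.

1770 kN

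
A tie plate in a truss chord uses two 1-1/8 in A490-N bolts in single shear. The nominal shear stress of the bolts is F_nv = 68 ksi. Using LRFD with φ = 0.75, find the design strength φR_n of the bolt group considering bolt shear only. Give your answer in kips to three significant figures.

A_b = π × 1.125² / 4 = 0.994 in².
R_n = F_nv · A_b · n · n_s = 68 × 0.994 × 2 × 1 = 135.2 kips.
Design strength φR_n = 0.75 × 135.2 = 101 kips.

101 kips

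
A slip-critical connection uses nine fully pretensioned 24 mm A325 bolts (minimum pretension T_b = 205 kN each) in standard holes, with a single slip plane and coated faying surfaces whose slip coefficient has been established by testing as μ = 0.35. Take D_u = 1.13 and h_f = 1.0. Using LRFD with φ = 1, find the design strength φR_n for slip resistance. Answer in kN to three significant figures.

R_n = μ · D_u · h_f · T_b · n_s · n_b = 0.35 × 1.13 × 1.0 × 205 × 1 × 9 = 729.7 kN.
Design strength φR_n = 1 × 729.7 = 730 kN.

730 kN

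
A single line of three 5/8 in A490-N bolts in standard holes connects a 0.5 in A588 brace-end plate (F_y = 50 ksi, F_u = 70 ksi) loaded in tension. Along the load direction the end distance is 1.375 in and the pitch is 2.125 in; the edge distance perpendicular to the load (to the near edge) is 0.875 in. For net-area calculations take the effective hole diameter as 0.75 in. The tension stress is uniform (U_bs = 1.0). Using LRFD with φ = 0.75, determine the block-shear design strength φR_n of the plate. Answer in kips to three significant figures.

72.2 kips

Shear plane L_v = 1.375 + 2·2.125 = 5.625 in; A_gv = 5.625 × 0.5 = 2.812 in².
A_nv = (5.625 − 2.5·0.75) × 0.5 = 1.875 in².
A_nt = (0.875 − 0.5·0.75) × 0.5 = 0.25 in².
0.6 F_u A_nv = 78.75 kips; 0.6 F_y A_gv = 84.38 kips → shear rupture governs the shear term.
R_n = 78.75 + 1.0 × 70 × 0.25 = 96.25 kips.
Design strength φR_n = 0.75 × 96.25 = 72.2 kips.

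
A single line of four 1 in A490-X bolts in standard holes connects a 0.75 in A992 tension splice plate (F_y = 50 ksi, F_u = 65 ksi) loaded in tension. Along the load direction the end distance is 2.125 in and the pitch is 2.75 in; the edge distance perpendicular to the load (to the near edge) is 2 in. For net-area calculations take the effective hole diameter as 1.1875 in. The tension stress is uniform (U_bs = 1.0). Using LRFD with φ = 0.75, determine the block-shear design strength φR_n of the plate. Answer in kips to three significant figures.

188 kips

Shear plane L_v = 2.125 + 3·2.75 = 10.38 in; A_gv = 10.38 × 0.75 = 7.781 in².
A_nv = (10.38 − 3.5·1.1875) × 0.75 = 4.664 in².
A_nt = (2 − 0.5·1.1875) × 0.75 = 1.055 in².
0.6 F_u A_nv = 181.9 kips; 0.6 F_y A_gv = 233.4 kips → shear rupture governs the shear term.
R_n = 181.9 + 1.0 × 65 × 1.055 = 250.5 kips.
Design strength φR_n = 0.75 × 250.5 = 188 kips.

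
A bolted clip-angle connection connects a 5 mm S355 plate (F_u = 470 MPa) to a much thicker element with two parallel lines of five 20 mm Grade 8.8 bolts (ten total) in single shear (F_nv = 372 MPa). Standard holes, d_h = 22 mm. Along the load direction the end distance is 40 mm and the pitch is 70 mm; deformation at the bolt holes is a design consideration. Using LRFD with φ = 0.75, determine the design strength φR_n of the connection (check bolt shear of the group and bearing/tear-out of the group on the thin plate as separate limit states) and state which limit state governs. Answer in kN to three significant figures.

799 kN (bearing governs)

Bolt shear: A_b = π·20²/4 = 314.2 mm²; R_n = 372 × 314.2 × 10 × 1 / 1000 = 1169 kN → 0.75 × 1169 = 877 kN.
Bearing (1.2 l_c t F_u ≤ 2.4 d t F_u): upper limit = 2.4·20·5·470 / 1000 = 112.8 kN.
  Edge l_c = 40 − 22/2 = 29 → r_n = 81.78 kN; interior l_c = 70 − 22 = 48 → r_n = 112.8 kN.
  R_n,bearing = 2·81.78 + 8·112.8 = 1066 kN → 0.75 × 1066 = 799 kN.
Bearing governs: 799 kN.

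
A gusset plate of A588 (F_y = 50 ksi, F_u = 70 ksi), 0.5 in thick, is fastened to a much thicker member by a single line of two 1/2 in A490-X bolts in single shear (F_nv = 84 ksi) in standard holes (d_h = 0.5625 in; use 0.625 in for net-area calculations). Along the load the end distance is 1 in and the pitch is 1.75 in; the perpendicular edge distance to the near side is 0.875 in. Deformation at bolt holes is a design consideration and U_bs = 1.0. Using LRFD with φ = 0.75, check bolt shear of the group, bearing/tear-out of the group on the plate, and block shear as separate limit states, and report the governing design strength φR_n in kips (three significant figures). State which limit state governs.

24.7 kips (bolt shear governs)

Bolt shear: A_b = π·0.5²/4 = 0.1963 in²; R_n = 84 × 0.1963 × 2 × 1 = 32.99 kips → 0.75 × 32.99 = 24.7 kips.
Bearing: edge l_c = 0.7188, r_n = 30.19 kips; interior l_c = 1.188, r_n = 42 kips; R_n = 30.19 + 1·42 = 72.19 kips → 54.1 kips.
Block shear: A_gv = 1.375, A_nv = 0.9062, A_nt = 0.2812 in²; R_n = min(0.6F_uA_nv, 0.6F_yA_gv) + U_bs·F_u·A_nt = 57.75 kips → 43.3 kips.
Bolt shear governs: 24.7 kips.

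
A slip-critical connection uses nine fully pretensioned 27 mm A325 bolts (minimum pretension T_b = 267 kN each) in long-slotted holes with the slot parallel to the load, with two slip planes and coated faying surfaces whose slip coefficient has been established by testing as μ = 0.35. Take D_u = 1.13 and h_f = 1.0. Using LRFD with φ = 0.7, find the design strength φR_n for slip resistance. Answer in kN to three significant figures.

1330 kN

R_n = μ · D_u · h_f · T_b · n_s · n_b = 0.35 × 1.13 × 1.0 × 267 × 2 × 9 = 1901 kN.
Design strength φR_n = 0.7 × 1901 = 1330 kN.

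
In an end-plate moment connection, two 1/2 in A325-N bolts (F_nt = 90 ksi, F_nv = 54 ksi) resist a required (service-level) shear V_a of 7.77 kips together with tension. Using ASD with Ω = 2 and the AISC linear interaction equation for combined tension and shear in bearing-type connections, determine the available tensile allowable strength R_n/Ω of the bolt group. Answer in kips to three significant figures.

A_b = π·0.5²/4 = 0.1963 in²; f_rv = 7.77 / (2 × 0.1963) = 19.79 ksi.
F'_nt = 1.3 F_nt − (Ω F_nt / F_nv) f_rv = 1.3·90 − (2·90/54)·19.79 = 51.05 ksi, capped at F_nt → F'_nt = 51.05 ksi.
R_n = F'_nt · A_b · n = 51.05 × 0.1963 × 2 = 20.05 kips.
Allowable strength R_n/Ω = 20.05 / 2 = 10 kips.

10 kips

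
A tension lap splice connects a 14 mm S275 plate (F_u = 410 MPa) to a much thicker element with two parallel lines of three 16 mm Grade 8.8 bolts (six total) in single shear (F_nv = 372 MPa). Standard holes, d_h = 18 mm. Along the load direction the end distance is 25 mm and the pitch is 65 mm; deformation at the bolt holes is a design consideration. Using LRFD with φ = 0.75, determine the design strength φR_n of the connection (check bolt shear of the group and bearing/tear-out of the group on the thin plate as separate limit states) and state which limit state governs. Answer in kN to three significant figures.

337 kN (bolt shear governs)

Bolt shear: A_b = π·16²/4 = 201.1 mm²; R_n = 372 × 201.1 × 6 × 1 / 1000 = 448.8 kN → 0.75 × 448.8 = 337 kN.
Bearing (1.2 l_c t F_u ≤ 2.4 d t F_u): upper limit = 2.4·16·14·410 / 1000 = 220.4 kN.
  Edge l_c = 25 − 18/2 = 16 → r_n = 110.2 kN; interior l_c = 65 − 18 = 47 → r_n = 220.4 kN.
  R_n,bearing = 2·110.2 + 4·220.4 = 1102 kN → 0.75 × 1102 = 827 kN.
Bolt shear governs: 337 kN.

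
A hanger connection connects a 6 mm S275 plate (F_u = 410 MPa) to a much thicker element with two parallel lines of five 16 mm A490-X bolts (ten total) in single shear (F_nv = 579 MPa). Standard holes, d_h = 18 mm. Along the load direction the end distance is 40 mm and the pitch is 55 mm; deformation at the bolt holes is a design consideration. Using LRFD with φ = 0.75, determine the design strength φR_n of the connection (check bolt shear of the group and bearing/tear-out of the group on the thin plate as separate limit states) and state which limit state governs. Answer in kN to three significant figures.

Bolt shear: A_b = π·16²/4 = 201.1 mm²; R_n = 579 × 201.1 × 10 × 1 / 1000 = 1164 kN → 0.75 × 1164 = 873 kN.
Bearing (1.2 l_c t F_u ≤ 2.4 d t F_u): upper limit = 2.4·16·6·410 / 1000 = 94.46 kN.
  Edge l_c = 40 − 18/2 = 31 → r_n = 91.51 kN; interior l_c = 55 − 18 = 37 → r_n = 94.46 kN.
  R_n,bearing = 2·91.51 + 8·94.46 = 938.7 kN → 0.75 × 938.7 = 704 kN.
Bearing governs: 704 kN.

704 kN (bearing governs)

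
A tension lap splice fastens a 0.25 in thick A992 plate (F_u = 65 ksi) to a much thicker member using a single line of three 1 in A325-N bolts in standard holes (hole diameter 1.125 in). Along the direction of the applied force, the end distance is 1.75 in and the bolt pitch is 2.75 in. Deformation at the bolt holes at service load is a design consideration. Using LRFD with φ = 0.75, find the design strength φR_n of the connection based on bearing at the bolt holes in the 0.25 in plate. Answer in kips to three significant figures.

Per bolt r_n = 1.2 l_c t F_u ≤ 2.4 d t F_u; upper limit = 2.4 × 1 × 0.25 × 65 = 39 kips.
Edge bolt: l_c = 1.75 − 1.125/2 = 1.188 in → 1.2 × 1.188 × 0.25 × 65 = 23.16 → r_n = 23.16 kips.
Interior bolts: l_c = 2.75 − 1.125 = 1.625 in → 1.2 × 1.625 × 0.25 × 65 = 31.69 → r_n = 31.69 kips.
R_n = 1 × 23.16 + 2 × 31.69 = 86.53 kips.
Design strength φR_n = 0.75 × 86.53 = 64.9 kips.

64.9 kips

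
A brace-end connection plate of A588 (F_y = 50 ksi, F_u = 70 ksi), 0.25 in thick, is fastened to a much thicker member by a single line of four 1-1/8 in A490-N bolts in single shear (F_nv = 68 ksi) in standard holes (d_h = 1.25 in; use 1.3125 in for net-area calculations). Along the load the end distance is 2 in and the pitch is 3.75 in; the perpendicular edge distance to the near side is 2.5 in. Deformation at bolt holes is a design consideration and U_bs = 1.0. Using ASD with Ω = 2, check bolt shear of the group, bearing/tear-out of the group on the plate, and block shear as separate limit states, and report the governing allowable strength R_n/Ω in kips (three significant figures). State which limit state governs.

Bolt shear: A_b = π·1.125²/4 = 0.994 in²; R_n = 68 × 0.994 × 4 × 1 = 270.4 kips → 270.4 / 2 = 135 kips.
Bearing: edge l_c = 1.375, r_n = 28.88 kips; interior l_c = 2.5, r_n = 47.25 kips; R_n = 28.88 + 3·47.25 = 170.6 kips → 85.3 kips.
Block shear: A_gv = 3.312, A_nv = 2.164, A_nt = 0.4609 in²; R_n = min(0.6F_uA_nv, 0.6F_yA_gv) + U_bs·F_u·A_nt = 123.2 kips → 61.6 kips.
Block shear governs: 61.6 kips.

61.6 kips (block shear governs)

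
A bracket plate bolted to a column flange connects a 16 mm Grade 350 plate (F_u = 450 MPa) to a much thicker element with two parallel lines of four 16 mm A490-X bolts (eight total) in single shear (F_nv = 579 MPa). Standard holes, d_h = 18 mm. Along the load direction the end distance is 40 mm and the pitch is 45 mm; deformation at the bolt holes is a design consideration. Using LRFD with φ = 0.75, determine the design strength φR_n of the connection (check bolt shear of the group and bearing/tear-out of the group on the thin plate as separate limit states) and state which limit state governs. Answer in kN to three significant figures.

698 kN (bolt shear governs)

Bolt shear: A_b = π·16²/4 = 201.1 mm²; R_n = 579 × 201.1 × 8 × 1 / 1000 = 931.3 kN → 0.75 × 931.3 = 698 kN.
Bearing (1.2 l_c t F_u ≤ 2.4 d t F_u): upper limit = 2.4·16·16·450 / 1000 = 276.5 kN.
  Edge l_c = 40 − 18/2 = 31 → r_n = 267.8 kN; interior l_c = 45 − 18 = 27 → r_n = 233.3 kN.
  R_n,bearing = 2·267.8 + 6·233.3 = 1935 kN → 0.75 × 1935 = 1450 kN.
Bolt shear governs: 698 kN.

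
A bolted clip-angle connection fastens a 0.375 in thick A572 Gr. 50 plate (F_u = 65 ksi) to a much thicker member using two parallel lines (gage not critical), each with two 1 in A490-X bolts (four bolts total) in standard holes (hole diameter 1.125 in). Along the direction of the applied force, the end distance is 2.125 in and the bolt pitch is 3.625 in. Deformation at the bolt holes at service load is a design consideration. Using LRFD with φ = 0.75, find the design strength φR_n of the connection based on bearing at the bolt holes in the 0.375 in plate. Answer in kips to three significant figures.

Per bolt r_n = 1.2 l_c t F_u ≤ 2.4 d t F_u; upper limit = 2.4 × 1 × 0.375 × 65 = 58.5 kips.
Edge bolt: l_c = 2.125 − 1.125/2 = 1.562 in → 1.2 × 1.562 × 0.375 × 65 = 45.7 → r_n = 45.7 kips.
Interior bolts: l_c = 3.625 − 1.125 = 2.5 in → 1.2 × 2.5 × 0.375 × 65 = 73.12 → r_n = 58.5 kips.
R_n = 2 × 45.7 + 2 × 58.5 = 208.4 kips.
Design strength φR_n = 0.75 × 208.4 = 156 kips.

156 kips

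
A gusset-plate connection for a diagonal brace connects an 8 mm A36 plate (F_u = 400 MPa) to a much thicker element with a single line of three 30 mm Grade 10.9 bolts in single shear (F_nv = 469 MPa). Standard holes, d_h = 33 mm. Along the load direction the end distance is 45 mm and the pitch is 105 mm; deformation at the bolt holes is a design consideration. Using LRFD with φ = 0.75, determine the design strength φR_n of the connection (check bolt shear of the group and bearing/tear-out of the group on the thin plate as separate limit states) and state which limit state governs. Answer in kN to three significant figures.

428 kN (bearing governs)

Bolt shear: A_b = π·30²/4 = 706.9 mm²; R_n = 469 × 706.9 × 3 × 1 / 1000 = 994.5 kN → 0.75 × 994.5 = 746 kN.
Bearing (1.2 l_c t F_u ≤ 2.4 d t F_u): upper limit = 2.4·30·8·400 / 1000 = 230.4 kN.
  Edge l_c = 45 − 33/2 = 28.5 → r_n = 109.4 kN; interior l_c = 105 − 33 = 72 → r_n = 230.4 kN.
  R_n,bearing = 1·109.4 + 2·230.4 = 570.2 kN → 0.75 × 570.2 = 428 kN.
Bearing governs: 428 kN.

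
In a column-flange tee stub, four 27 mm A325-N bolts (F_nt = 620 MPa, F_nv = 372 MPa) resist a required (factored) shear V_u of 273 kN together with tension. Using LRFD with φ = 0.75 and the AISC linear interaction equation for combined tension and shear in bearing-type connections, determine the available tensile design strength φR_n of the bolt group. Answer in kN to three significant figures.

A_b = π·27²/4 = 572.6 mm²; f_rv = 273 × 1000 / (4 × 572.6) = 119.2 MPa.
F'_nt = 1.3 F_nt − (F_nt / φF_nv) f_rv = 1.3·620 − (620/(0.75·372))·119.2 = 541.1 MPa, capped at F_nt → F'_nt = 541.1 MPa.
R_n = F'_nt · A_b · n = 541.1 × 572.6 × 4 / 1000 = 1239 kN.
Design strength φR_n = 0.75 × 1239 = 929 kN.

929 kN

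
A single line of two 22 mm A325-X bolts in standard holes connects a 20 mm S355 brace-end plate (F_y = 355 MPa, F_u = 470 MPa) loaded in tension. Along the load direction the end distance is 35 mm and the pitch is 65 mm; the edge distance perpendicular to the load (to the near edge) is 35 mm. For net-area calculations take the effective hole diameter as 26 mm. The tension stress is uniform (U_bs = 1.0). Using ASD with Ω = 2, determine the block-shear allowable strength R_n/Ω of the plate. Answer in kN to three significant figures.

275 kN

Shear plane L_v = 35 + 1·65 = 100 mm; A_gv = 100 × 20 = 2000 mm².
A_nv = (100 − 1.5·26) × 20 = 1220 mm².
A_nt = (35 − 0.5·26) × 20 = 440 mm².
0.6 F_u A_nv = 344 kN; 0.6 F_y A_gv = 426 kN → shear rupture governs the shear term.
R_n = 344 + 1.0 × 470 × 440 / 1000 = 550.8 kN.
Allowable strength R_n/Ω = 550.8 / 2 = 275 kN.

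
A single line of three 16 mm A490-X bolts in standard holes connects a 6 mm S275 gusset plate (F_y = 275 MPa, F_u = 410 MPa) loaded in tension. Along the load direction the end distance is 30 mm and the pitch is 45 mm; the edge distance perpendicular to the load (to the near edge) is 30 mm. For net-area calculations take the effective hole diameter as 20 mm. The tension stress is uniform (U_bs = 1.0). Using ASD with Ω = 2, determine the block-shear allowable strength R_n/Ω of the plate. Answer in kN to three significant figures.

Shear plane L_v = 30 + 2·45 = 120 mm; A_gv = 120 × 6 = 720 mm².
A_nv = (120 − 2.5·20) × 6 = 420 mm².
A_nt = (30 − 0.5·20) × 6 = 120 mm².
0.6 F_u A_nv = 103.3 kN; 0.6 F_y A_gv = 118.8 kN → shear rupture governs the shear term.
R_n = 103.3 + 1.0 × 410 × 120 / 1000 = 152.5 kN.
Allowable strength R_n/Ω = 152.5 / 2 = 76.3 kN.

76.3 kN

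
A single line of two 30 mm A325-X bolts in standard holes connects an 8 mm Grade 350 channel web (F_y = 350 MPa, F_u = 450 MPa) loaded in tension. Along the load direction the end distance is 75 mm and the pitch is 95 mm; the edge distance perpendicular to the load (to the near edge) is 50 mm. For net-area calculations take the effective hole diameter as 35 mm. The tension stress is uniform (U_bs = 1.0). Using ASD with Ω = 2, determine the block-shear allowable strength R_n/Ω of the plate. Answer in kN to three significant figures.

Shear plane L_v = 75 + 1·95 = 170 mm; A_gv = 170 × 8 = 1360 mm².
A_nv = (170 − 1.5·35) × 8 = 940 mm².
A_nt = (50 − 0.5·35) × 8 = 260 mm².
0.6 F_u A_nv = 253.8 kN; 0.6 F_y A_gv = 285.6 kN → shear rupture governs the shear term.
R_n = 253.8 + 1.0 × 450 × 260 / 1000 = 370.8 kN.
Allowable strength R_n/Ω = 370.8 / 2 = 185 kN.

185 kN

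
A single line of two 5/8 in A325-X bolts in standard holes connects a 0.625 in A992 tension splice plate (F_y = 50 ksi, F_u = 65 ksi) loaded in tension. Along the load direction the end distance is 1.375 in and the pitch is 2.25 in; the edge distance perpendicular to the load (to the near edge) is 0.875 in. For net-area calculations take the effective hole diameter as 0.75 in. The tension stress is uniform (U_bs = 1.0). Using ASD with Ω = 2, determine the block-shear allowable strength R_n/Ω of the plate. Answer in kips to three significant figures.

40.6 kips

Shear plane L_v = 1.375 + 1·2.25 = 3.625 in; A_gv = 3.625 × 0.625 = 2.266 in².
A_nv = (3.625 − 1.5·0.75) × 0.625 = 1.562 in².
A_nt = (0.875 − 0.5·0.75) × 0.625 = 0.3125 in².
0.6 F_u A_nv = 60.94 kips; 0.6 F_y A_gv = 67.97 kips → shear rupture governs the shear term.
R_n = 60.94 + 1.0 × 65 × 0.3125 = 81.25 kips.
Allowable strength R_n/Ω = 81.25 / 2 = 40.6 kips.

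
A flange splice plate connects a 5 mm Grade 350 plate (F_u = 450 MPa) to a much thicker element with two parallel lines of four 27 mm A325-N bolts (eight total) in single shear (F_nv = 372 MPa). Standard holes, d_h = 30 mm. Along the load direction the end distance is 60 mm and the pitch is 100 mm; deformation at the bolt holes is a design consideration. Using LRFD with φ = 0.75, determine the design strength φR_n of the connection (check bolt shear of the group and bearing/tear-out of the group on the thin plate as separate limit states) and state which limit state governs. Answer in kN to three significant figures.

Bolt shear: A_b = π·27²/4 = 572.6 mm²; R_n = 372 × 572.6 × 8 × 1 / 1000 = 1704 kN → 0.75 × 1704 = 1280 kN.
Bearing (1.2 l_c t F_u ≤ 2.4 d t F_u): upper limit = 2.4·27·5·450 / 1000 = 145.8 kN.
  Edge l_c = 60 − 30/2 = 45 → r_n = 121.5 kN; interior l_c = 100 − 30 = 70 → r_n = 145.8 kN.
  R_n,bearing = 2·121.5 + 6·145.8 = 1118 kN → 0.75 × 1118 = 838 kN.
Bearing governs: 838 kN.

838 kN (bearing governs)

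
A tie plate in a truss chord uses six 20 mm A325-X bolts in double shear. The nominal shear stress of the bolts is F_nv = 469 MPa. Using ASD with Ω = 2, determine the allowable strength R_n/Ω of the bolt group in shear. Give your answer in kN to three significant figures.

884 kN

A_b = π × 20² / 4 = 314.2 mm².
R_n = F_nv · A_b · n · n_s = 469 × 314.2 × 6 × 2 / 1000 = 1768 kN.
Allowable strength R_n/Ω = 1768 / 2 = 884 kN.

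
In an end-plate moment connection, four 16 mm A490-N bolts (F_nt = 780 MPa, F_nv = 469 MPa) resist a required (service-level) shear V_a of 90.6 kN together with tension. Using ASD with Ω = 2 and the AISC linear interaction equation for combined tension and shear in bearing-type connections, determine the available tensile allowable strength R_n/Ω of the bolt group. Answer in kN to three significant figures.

A_b = π·16²/4 = 201.1 mm²; f_rv = 90.6 × 1000 / (4 × 201.1) = 112.7 MPa.
F'_nt = 1.3 F_nt − (Ω F_nt / F_nv) f_rv = 1.3·780 − (2·780/469)·112.7 = 639.3 MPa, capped at F_nt → F'_nt = 639.3 MPa.
R_n = F'_nt · A_b · n = 639.3 × 201.1 × 4 / 1000 = 514.2 kN.
Allowable strength R_n/Ω = 514.2 / 2 = 257 kN.

257 kN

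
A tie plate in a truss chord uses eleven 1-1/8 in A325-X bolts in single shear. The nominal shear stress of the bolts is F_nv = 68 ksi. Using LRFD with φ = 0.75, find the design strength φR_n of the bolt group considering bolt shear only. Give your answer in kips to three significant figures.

A_b = π × 1.125² / 4 = 0.994 in².
R_n = F_nv · A_b · n · n_s = 68 × 0.994 × 11 × 1 = 743.5 kips.
Design strength φR_n = 0.75 × 743.5 = 558 kips.

558 kips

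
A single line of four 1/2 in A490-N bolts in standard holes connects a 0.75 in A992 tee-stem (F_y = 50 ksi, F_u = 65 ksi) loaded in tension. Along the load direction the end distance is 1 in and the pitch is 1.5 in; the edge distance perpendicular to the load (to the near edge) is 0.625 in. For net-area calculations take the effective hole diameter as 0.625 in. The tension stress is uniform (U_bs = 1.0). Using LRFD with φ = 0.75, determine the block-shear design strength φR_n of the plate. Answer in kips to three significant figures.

84.1 kips

Shear plane L_v = 1 + 3·1.5 = 5.5 in; A_gv = 5.5 × 0.75 = 4.125 in².
A_nv = (5.5 − 3.5·0.625) × 0.75 = 2.484 in².
A_nt = (0.625 − 0.5·0.625) × 0.75 = 0.2344 in².
0.6 F_u A_nv = 96.89 kips; 0.6 F_y A_gv = 123.8 kips → shear rupture governs the shear term.
R_n = 96.89 + 1.0 × 65 × 0.2344 = 112.1 kips.
Design strength φR_n = 0.75 × 112.1 = 84.1 kips.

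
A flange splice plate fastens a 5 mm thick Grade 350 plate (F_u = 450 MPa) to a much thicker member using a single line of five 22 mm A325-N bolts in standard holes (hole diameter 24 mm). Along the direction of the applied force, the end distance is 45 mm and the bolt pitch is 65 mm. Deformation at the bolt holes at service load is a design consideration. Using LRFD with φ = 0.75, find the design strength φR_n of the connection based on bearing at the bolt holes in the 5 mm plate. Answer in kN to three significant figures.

399 kN

Per bolt r_n = 1.2 l_c t F_u ≤ 2.4 d t F_u; upper limit = 2.4 × 22 × 5 × 450 / 1000 = 118.8 kN.
Edge bolt: l_c = 45 − 24/2 = 33 mm → 1.2 × 33 × 5 × 450 / 1000 = 89.1 → r_n = 89.1 kN.
Interior bolts: l_c = 65 − 24 = 41 mm → 1.2 × 41 × 5 × 450 / 1000 = 110.7 → r_n = 110.7 kN.
R_n = 1 × 89.1 + 4 × 110.7 = 531.9 kN.
Design strength φR_n = 0.75 × 531.9 = 399 kN.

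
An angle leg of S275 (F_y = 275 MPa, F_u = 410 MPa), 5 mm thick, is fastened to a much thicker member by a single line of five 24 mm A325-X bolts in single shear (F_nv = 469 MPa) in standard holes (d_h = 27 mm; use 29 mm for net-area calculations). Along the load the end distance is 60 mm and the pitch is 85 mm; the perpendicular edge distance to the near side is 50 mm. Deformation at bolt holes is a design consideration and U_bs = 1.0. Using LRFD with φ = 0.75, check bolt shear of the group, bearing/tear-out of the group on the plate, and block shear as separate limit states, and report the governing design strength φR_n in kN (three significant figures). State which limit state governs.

Bolt shear: A_b = π·24²/4 = 452.4 mm²; R_n = 469 × 452.4 × 5 × 1 / 1000 = 1061 kN → 0.75 × 1061 = 796 kN.
Bearing: edge l_c = 46.5, r_n = 114.4 kN; interior l_c = 58, r_n = 118.1 kN; R_n = 114.4 + 4·118.1 = 586.7 kN → 440 kN.
Block shear: A_gv = 2000, A_nv = 1348, A_nt = 177.5 mm²; R_n = min(0.6F_uA_nv, 0.6F_yA_gv) + U_bs·F_u·A_nt = 402.8 kN → 302 kN.
Block shear governs: 302 kN.

302 kN (block shear governs)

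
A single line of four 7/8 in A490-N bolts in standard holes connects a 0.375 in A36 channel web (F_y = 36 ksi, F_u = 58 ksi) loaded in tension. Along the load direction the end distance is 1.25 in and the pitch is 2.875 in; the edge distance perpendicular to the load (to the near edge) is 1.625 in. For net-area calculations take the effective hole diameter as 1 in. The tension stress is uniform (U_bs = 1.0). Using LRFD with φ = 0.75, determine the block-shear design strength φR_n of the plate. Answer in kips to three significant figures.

Shear plane L_v = 1.25 + 3·2.875 = 9.875 in; A_gv = 9.875 × 0.375 = 3.703 in².
A_nv = (9.875 − 3.5·1) × 0.375 = 2.391 in².
A_nt = (1.625 − 0.5·1) × 0.375 = 0.4219 in².
0.6 F_u A_nv = 83.19 kips; 0.6 F_y A_gv = 79.99 kips → shear yielding governs the shear term.
R_n = 79.99 + 1.0 × 58 × 0.4219 = 104.5 kips.
Design strength φR_n = 0.75 × 104.5 = 78.3 kips.

78.3 kips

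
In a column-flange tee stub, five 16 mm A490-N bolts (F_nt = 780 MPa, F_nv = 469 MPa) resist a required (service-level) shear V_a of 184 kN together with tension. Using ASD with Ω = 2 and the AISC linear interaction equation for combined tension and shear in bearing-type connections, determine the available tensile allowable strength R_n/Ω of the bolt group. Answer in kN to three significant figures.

204 kN

A_b = π·16²/4 = 201.1 mm²; f_rv = 184 × 1000 / (5 × 201.1) = 183 MPa.
F'_nt = 1.3 F_nt − (Ω F_nt / F_nv) f_rv = 1.3·780 − (2·780/469)·183 = 405.2 MPa, capped at F_nt → F'_nt = 405.2 MPa.
R_n = F'_nt · A_b · n = 405.2 × 201.1 × 5 / 1000 = 407.4 kN.
Allowable strength R_n/Ω = 407.4 / 2 = 204 kN.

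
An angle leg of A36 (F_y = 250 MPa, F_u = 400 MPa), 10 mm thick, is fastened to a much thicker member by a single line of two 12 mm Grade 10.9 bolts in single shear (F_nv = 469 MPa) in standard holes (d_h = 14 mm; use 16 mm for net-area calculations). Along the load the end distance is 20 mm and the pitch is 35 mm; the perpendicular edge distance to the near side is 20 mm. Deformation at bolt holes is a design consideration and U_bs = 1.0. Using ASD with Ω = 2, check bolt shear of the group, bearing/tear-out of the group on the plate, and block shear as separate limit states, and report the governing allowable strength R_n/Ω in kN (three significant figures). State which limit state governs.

53 kN (bolt shear governs)

Bolt shear: A_b = π·12²/4 = 113.1 mm²; R_n = 469 × 113.1 × 2 × 1 / 1000 = 106.1 kN → 106.1 / 2 = 53 kN.
Bearing: edge l_c = 13, r_n = 62.4 kN; interior l_c = 21, r_n = 100.8 kN; R_n = 62.4 + 1·100.8 = 163.2 kN → 81.6 kN.
Block shear: A_gv = 550, A_nv = 310, A_nt = 120 mm²; R_n = min(0.6F_uA_nv, 0.6F_yA_gv) + U_bs·F_u·A_nt = 122.4 kN → 61.2 kN.
Bolt shear governs: 53 kN.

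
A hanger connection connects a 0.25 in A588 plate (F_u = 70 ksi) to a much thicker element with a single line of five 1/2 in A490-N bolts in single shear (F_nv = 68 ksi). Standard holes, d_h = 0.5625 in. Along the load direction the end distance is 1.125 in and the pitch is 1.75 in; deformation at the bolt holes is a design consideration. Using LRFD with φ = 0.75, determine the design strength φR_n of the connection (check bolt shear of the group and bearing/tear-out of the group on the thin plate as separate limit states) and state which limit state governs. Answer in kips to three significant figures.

50.1 kips (bolt shear governs)

Bolt shear: A_b = π·0.5²/4 = 0.1963 in²; R_n = 68 × 0.1963 × 5 × 1 = 66.76 kips → 0.75 × 66.76 = 50.1 kips.
Bearing (1.2 l_c t F_u ≤ 2.4 d t F_u): upper limit = 2.4·0.5·0.25·70 = 21 kips.
  Edge l_c = 1.125 − 0.5625/2 = 0.8438 → r_n = 17.72 kips; interior l_c = 1.75 − 0.5625 = 1.188 → r_n = 21 kips.
  R_n,bearing = 1·17.72 + 4·21 = 101.7 kips → 0.75 × 101.7 = 76.3 kips.
Bolt shear governs: 50.1 kips.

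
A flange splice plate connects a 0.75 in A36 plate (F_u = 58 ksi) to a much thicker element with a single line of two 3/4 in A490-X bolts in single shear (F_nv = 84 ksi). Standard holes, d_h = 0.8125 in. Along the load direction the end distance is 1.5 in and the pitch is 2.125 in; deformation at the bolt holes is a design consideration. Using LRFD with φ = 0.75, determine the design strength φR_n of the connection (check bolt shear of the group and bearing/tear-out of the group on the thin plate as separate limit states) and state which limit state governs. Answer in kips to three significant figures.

55.7 kips (bolt shear governs)

Bolt shear: A_b = π·0.75²/4 = 0.4418 in²; R_n = 84 × 0.4418 × 2 × 1 = 74.22 kips → 0.75 × 74.22 = 55.7 kips.
Bearing (1.2 l_c t F_u ≤ 2.4 d t F_u): upper limit = 2.4·0.75·0.75·58 = 78.3 kips.
  Edge l_c = 1.5 − 0.8125/2 = 1.094 → r_n = 57.09 kips; interior l_c = 2.125 − 0.8125 = 1.312 → r_n = 68.51 kips.
  R_n,bearing = 1·57.09 + 1·68.51 = 125.6 kips → 0.75 × 125.6 = 94.2 kips.
Bolt shear governs: 55.7 kips.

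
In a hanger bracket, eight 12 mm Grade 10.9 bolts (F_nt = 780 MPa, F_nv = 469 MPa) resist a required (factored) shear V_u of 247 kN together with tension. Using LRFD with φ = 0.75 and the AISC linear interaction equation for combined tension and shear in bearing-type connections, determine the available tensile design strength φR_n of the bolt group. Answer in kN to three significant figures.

277 kN

A_b = π·12²/4 = 113.1 mm²; f_rv = 247 × 1000 / (8 × 113.1) = 273 MPa.
F'_nt = 1.3 F_nt − (F_nt / φF_nv) f_rv = 1.3·780 − (780/(0.75·469))·273 = 408.6 MPa, capped at F_nt → F'_nt = 408.6 MPa.
R_n = F'_nt · A_b · n = 408.6 × 113.1 × 8 / 1000 = 369.7 kN.
Design strength φR_n = 0.75 × 369.7 = 277 kN.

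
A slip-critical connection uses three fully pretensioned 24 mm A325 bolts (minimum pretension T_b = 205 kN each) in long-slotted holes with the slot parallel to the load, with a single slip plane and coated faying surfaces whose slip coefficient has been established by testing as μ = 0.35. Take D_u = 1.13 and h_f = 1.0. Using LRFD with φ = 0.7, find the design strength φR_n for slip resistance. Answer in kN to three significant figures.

R_n = μ · D_u · h_f · T_b · n_s · n_b = 0.35 × 1.13 × 1.0 × 205 × 1 × 3 = 243.2 kN.
Design strength φR_n = 0.7 × 243.2 = 170 kN.

170 kN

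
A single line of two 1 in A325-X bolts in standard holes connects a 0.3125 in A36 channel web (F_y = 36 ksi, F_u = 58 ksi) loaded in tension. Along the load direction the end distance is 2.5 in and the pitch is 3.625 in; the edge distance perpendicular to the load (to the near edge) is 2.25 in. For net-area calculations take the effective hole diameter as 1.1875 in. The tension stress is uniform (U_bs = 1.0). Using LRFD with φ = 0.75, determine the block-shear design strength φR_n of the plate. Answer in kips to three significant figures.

53.5 kips

Shear plane L_v = 2.5 + 1·3.625 = 6.125 in; A_gv = 6.125 × 0.3125 = 1.914 in².
A_nv = (6.125 − 1.5·1.1875) × 0.3125 = 1.357 in².
A_nt = (2.25 − 0.5·1.1875) × 0.3125 = 0.5176 in².
0.6 F_u A_nv = 47.24 kips; 0.6 F_y A_gv = 41.34 kips → shear yielding governs the shear term.
R_n = 41.34 + 1.0 × 58 × 0.5176 = 71.36 kips.
Design strength φR_n = 0.75 × 71.36 = 53.5 kips.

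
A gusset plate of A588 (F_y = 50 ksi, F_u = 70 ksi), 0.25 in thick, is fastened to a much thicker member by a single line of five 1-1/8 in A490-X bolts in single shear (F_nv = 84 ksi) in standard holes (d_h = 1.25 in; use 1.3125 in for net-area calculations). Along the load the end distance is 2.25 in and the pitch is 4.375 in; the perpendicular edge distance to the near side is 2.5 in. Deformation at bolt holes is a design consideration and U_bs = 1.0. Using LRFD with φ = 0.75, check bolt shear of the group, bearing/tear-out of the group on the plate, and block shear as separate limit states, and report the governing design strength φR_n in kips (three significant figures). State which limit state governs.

Bolt shear: A_b = π·1.125²/4 = 0.994 in²; R_n = 84 × 0.994 × 5 × 1 = 417.5 kips → 0.75 × 417.5 = 313 kips.
Bearing: edge l_c = 1.625, r_n = 34.12 kips; interior l_c = 3.125, r_n = 47.25 kips; R_n = 34.12 + 4·47.25 = 223.1 kips → 167 kips.
Block shear: A_gv = 4.938, A_nv = 3.461, A_nt = 0.4609 in²; R_n = min(0.6F_uA_nv, 0.6F_yA_gv) + U_bs·F_u·A_nt = 177.6 kips → 133 kips.
Block shear governs: 133 kips.

133 kips (block shear governs)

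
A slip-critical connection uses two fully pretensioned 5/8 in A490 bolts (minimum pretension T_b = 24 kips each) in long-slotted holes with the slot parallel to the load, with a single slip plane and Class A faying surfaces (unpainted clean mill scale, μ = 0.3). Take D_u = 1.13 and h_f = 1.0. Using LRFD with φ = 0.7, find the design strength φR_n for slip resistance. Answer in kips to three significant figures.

R_n = μ · D_u · h_f · T_b · n_s · n_b = 0.3 × 1.13 × 1.0 × 24 × 1 × 2 = 16.27 kips.
Design strength φR_n = 0.7 × 16.27 = 11.4 kips.

11.4 kips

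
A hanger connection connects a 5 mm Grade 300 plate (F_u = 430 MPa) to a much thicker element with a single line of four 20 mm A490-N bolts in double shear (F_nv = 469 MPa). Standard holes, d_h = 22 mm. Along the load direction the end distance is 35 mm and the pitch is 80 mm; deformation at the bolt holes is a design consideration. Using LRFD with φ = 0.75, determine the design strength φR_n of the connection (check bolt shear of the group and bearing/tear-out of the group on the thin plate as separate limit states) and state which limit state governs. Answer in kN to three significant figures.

Bolt shear: A_b = π·20²/4 = 314.2 mm²; R_n = 469 × 314.2 × 4 × 2 / 1000 = 1179 kN → 0.75 × 1179 = 884 kN.
Bearing (1.2 l_c t F_u ≤ 2.4 d t F_u): upper limit = 2.4·20·5·430 / 1000 = 103.2 kN.
  Edge l_c = 35 − 22/2 = 24 → r_n = 61.92 kN; interior l_c = 80 − 22 = 58 → r_n = 103.2 kN.
  R_n,bearing = 1·61.92 + 3·103.2 = 371.5 kN → 0.75 × 371.5 = 279 kN.
Bearing governs: 279 kN.

279 kN (bearing governs)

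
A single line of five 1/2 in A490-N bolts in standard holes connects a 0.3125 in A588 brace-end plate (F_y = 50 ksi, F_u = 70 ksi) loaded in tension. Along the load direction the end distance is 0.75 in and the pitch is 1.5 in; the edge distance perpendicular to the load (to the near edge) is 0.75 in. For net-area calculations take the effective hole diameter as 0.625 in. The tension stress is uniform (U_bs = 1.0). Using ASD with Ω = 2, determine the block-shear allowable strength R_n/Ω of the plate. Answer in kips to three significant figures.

30.6 kips

Shear plane L_v = 0.75 + 4·1.5 = 6.75 in; A_gv = 6.75 × 0.3125 = 2.109 in².
A_nv = (6.75 − 4.5·0.625) × 0.3125 = 1.23 in².
A_nt = (0.75 − 0.5·0.625) × 0.3125 = 0.1367 in².
0.6 F_u A_nv = 51.68 kips; 0.6 F_y A_gv = 63.28 kips → shear rupture governs the shear term.
R_n = 51.68 + 1.0 × 70 × 0.1367 = 61.25 kips.
Allowable strength R_n/Ω = 61.25 / 2 = 30.6 kips.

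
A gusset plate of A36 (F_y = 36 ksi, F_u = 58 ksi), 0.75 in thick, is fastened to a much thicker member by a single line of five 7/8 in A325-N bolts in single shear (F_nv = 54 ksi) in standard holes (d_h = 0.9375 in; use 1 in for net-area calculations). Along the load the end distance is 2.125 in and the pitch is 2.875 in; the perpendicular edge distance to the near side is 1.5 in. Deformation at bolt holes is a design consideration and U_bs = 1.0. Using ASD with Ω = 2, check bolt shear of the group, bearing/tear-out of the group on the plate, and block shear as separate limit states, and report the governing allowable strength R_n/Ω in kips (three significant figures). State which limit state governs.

Bolt shear: A_b = π·0.875²/4 = 0.6013 in²; R_n = 54 × 0.6013 × 5 × 1 = 162.4 kips → 162.4 / 2 = 81.2 kips.
Bearing: edge l_c = 1.656, r_n = 86.46 kips; interior l_c = 1.938, r_n = 91.35 kips; R_n = 86.46 + 4·91.35 = 451.9 kips → 226 kips.
Block shear: A_gv = 10.22, A_nv = 6.844, A_nt = 0.75 in²; R_n = min(0.6F_uA_nv, 0.6F_yA_gv) + U_bs·F_u·A_nt = 264.2 kips → 132 kips.
Bolt shear governs: 81.2 kips.

81.2 kips (bolt shear governs)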